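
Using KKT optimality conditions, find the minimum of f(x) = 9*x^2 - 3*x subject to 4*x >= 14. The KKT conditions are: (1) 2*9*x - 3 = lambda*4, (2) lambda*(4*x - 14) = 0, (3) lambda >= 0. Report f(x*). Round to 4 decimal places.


Step 1: Try lambda = 0 (constraint inactive).
x_unc = 3/(2*9) = 0.1667
Check: 4*0.1667 = 0.6668 < 14 -- violated!
Step 2: Constraint must be active: 4*x = 14
x* = 14/4 = 3.5
lambda = (2*9*3.5 - 3)/4 = 15.0
Step 3: Compute optimal value.
f(x*) = 9*3.5^2 - 3*3.5 = 99.75


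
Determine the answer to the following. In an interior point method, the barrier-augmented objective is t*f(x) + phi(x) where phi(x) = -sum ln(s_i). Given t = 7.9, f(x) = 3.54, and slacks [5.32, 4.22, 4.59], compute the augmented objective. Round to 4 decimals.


Step 1: Compute log-barrier.
ln values: [1.6715, 1.4398, 1.5239]
phi = -(1.6715 + 1.4398 + 1.5239) = -4.6352
Step 2: Compute augmented objective.
t*f(x) = 7.9*3.54 = 27.966
Total = 27.966 - 4.6352 = 23.3308


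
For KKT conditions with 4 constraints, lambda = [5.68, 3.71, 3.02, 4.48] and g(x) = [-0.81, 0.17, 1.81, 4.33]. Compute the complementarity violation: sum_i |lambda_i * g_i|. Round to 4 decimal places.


KKT complementary slackness check:
lambda_1 * g_1 = 5.68 * -0.81 = -4.6008
lambda_2 * g_2 = 3.71 * 0.17 = 0.6307
lambda_3 * g_3 = 3.02 * 1.81 = 5.4662
lambda_4 * g_4 = 4.48 * 4.33 = 19.3984
Total violation = 4.6008 + 0.6307 + 5.4662 + 19.3984 = 30.0961


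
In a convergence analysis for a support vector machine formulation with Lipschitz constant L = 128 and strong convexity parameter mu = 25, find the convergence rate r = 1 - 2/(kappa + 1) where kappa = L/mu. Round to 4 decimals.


Step 1: Compute the condition number.
kappa = L/mu = 128/25 = 5.12
Step 2: Compute the convergence rate.
r = 1 - 2/(kappa + 1) = 1 - 2*mu/(L + mu) = (L - mu)/(L + mu) = 103/153 = 0.6732


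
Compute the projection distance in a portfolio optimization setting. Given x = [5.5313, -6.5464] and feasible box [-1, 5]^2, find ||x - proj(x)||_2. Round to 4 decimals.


Project each component onto [-1, 5].
clip(5.5313) = 5.0, clip(-6.5464) = -1.0
Projection = [5.0, -1.0]
Squared diffs: [0.2823, 30.7626]
Distance = sqrt(31.0449) = 5.5718


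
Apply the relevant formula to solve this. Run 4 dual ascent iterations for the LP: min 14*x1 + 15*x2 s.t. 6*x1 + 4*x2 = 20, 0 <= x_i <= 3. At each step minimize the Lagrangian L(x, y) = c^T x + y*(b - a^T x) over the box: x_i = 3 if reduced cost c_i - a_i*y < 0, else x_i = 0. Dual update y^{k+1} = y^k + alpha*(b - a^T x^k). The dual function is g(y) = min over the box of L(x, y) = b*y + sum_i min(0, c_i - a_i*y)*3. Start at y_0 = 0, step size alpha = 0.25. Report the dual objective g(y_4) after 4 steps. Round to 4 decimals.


Dual ascent for LP: min 14*x1 + 15*x2, 6*x1 + 4*x2 = 20, 0 <= x_i <= 3
Step 1: y^k = 0.0, reduced costs: (14.0, 15.0)
  x^k = (0.0, 0.0), subgradient = b - a^T x = 20.0
  y^{k+1} = 0.0 + 0.25*20.0 = 5.0
Step 2: y^k = 5.0, reduced costs: (-16.0, -5.0)
  x^k = (3.0, 3.0), subgradient = b - a^T x = -10.0
  y^{k+1} = 5.0 + 0.25*-10.0 = 2.5
Step 3: y^k = 2.5, reduced costs: (-1.0, 5.0)
  x^k = (3.0, 0.0), subgradient = b - a^T x = 2.0
  y^{k+1} = 2.5 + 0.25*2.0 = 3.0
Step 4: y^k = 3.0, reduced costs: (-4.0, 3.0)
  x^k = (3.0, 0.0), subgradient = b - a^T x = 2.0
  y^{k+1} = 3.0 + 0.25*2.0 = 3.5
Dual objective at y_4 = 3.5: reduced costs (-7.0, 1.0), box minimizer x = (3.0, 0.0)
g(y_4) = b*y + (c1 - a1*y)*x1 + (c2 - a2*y)*x2 = 20*3.5 + (-7.0)*3.0 + 1.0*0.0 = 70.0 - 21.0 + 0.0 = 49.0


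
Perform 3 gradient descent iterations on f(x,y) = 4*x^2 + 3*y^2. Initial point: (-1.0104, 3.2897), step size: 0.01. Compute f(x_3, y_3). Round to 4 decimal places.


Gradient descent on f(x,y) = 4*x^2 + 3*y^2.
Starting point: (-1.0104, 3.2897), alpha = 0.01
Step 1: grad_x = 2*4*-1.0104 = -8.0832, grad_y = 2*3*3.2897 = 19.7382
  x_1 = -1.0104 - 0.01*-8.0832 = -0.9296
  y_1 = 3.2897 - 0.01*19.7382 = 3.0923
Step 2: grad_x = 2*4*-0.9296 = -7.4365, grad_y = 2*3*3.0923 = 18.5539
  x_2 = -0.9296 - 0.01*-7.4365 = -0.8552
  y_2 = 3.0923 - 0.01*18.5539 = 2.9068
Step 3: grad_x = 2*4*-0.8552 = -6.8416, grad_y = 2*3*2.9068 = 17.4407
  x_3 = -0.8552 - 0.01*-6.8416 = -0.7868
  y_3 = 2.9068 - 0.01*17.4407 = 2.7324
f(-0.7868, 2.7324) = 4*(-0.7868)^2 + 3*2.7324^2 = 24.8737


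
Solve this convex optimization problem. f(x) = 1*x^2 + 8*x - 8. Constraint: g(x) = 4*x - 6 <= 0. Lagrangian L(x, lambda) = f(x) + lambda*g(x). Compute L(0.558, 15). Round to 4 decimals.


Step 1: Evaluate f(x).
f(0.558) = 1*0.558^2 + 8*0.558 - 8 = -3.2246
Step 2: Evaluate g(x).
g(0.558) = 4*0.558 - 6 = -3.768
Step 3: Compute Lagrangian.
L = -3.2246 + 15*-3.768 = -59.7446


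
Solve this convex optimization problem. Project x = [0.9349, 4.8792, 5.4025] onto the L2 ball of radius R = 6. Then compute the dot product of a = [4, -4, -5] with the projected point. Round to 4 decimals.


Step 1: Compute ||x|| (intermediates to 6 decimals).
||x|| = sqrt(0.9349^2 + 4.8792^2 + 5.4025^2) = 7.339458
Step 2: Project.
Since ||x|| > R, scale = R/||x|| = 6/7.339458 = 0.817499, proj(x) = scale * x
proj(x) = [0.76428, 3.988741, 4.416538]
Step 3: Dot product.
a^T * proj(x) = 4*0.76428 - 4*3.988741 - 5*4.416538 = -34.9805


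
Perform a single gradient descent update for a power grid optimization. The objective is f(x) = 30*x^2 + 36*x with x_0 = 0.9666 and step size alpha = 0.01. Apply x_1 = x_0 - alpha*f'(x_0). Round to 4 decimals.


We compute the gradient at x_0 and apply the update.
f'(x) = 60*x + 36
f'(0.9666) = 60*0.9666 + 36 = 93.996
x_1 = 0.9666 - 0.01*93.996 = 0.0266


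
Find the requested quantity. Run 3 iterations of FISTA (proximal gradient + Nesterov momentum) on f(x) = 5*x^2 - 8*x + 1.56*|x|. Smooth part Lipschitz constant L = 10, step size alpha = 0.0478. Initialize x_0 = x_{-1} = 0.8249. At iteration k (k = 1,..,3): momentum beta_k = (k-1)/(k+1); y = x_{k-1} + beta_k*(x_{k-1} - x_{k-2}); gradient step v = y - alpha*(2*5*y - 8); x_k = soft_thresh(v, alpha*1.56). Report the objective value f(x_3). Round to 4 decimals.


FISTA on f(x) = 5*x^2 - 8*x + 1.56*|x|
L = 10, alpha = 0.0478
Iteration 1: beta = 0.0, y = 0.8249 + 0.0*(0.8249 - 0.8249) = 0.8249
  grad(y) = 0.249, v = y - alpha*grad = 0.813
  prox(v) = soft_thresh(0.813, 0.0746) = 0.7384
Iteration 2: beta = 0.3333, y = 0.7384 + 0.3333*(0.7384 - 0.8249) = 0.7096
  grad(y) = -0.9039, v = y - alpha*grad = 0.7528
  prox(v) = soft_thresh(0.7528, 0.0746) = 0.6782
Iteration 3: beta = 0.5, y = 0.6782 + 0.5*(0.6782 - 0.7384) = 0.6482
  grad(y) = -1.5185, v = y - alpha*grad = 0.7207
  prox(v) = soft_thresh(0.7207, 0.0746) = 0.6462
f(x_3) = 5*0.6462^2 - 8*0.6462 + 1.56*|0.6462| = -2.0737


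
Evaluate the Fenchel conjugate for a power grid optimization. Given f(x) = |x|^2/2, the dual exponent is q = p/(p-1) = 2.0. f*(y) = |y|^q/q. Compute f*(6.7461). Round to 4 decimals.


The conjugate exponent q satisfies 1/p + 1/q = 1.
p = 2, so q = 2/(2 - 1) = 2.0
|y|^q = 6.7461^2.0 = 45.5099
f*(6.7461) = 45.5099 / 2.0 = 22.7549


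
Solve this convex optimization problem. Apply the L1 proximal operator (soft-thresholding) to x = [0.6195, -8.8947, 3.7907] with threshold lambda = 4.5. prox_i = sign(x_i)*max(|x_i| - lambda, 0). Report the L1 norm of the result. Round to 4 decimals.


Soft-thresholding with lambda = 4.5:
prox(0.6195) = sign(0.6195)*max(|0.6195| - 4.5, 0) = 0.0
prox(-8.8947) = sign(-8.8947)*max(|-8.8947| - 4.5, 0) = -4.3947
prox(3.7907) = sign(3.7907)*max(|3.7907| - 4.5, 0) = 0.0
prox(x) = [0.0, -4.3947, 0.0]
||prox(x)||_1 = 0.0 + 4.3947 + 0.0 = 4.3947


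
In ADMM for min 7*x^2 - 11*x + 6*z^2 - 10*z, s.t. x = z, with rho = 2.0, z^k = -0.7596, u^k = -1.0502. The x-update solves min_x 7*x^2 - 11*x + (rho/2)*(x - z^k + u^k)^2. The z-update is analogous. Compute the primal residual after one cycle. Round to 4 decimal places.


ADMM iteration with rho = 2.0, z^k = -0.7596, u^k = -1.0502
Step 1: x-update.
Minimize 7*x^2 - 11*x + (2.0/2)*(x + 0.7596 - 1.0502)^2
FOC: (2*7 + 2.0)*x = 11 + 2.0*(-0.7596 + 1.0502)
x^{k+1} = 0.7238
Step 2: z-update.
Minimize 6*z^2 - 10*z + (2.0/2)*(0.7238 - z - 1.0502)^2
FOC: (2*6 + 2.0)*z = 10 + 2.0*(0.7238 - 1.0502)
z^{k+1} = 0.6677
Step 3: u-update.
u^{k+1} = -1.0502 + 0.7238 - 0.6677 = -0.994
Step 4: Primal residual = |0.7238 - 0.6677| = 0.0562


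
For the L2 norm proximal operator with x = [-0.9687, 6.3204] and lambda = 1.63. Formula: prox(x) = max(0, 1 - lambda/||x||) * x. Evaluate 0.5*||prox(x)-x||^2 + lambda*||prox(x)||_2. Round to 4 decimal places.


Step 1: Compute ||x||.
||x|| = 6.3942
Step 2: Compute scaling factor.
scale = max(0, 1 - 1.63/6.3942) = 0.7451
Step 3: prox(x) = [-0.7218, 4.7092]
||prox(x)|| = 4.7642
Step 4: Proximal objective.
0.5*||prox-x||^2 = 1.3285
lambda*||prox|| = 7.7656
Total = 9.0941


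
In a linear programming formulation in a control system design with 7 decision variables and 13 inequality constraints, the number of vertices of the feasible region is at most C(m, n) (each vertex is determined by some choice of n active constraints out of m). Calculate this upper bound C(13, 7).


Each vertex corresponds to some choice of n active constraints out of m, so the number of vertices is at most C(m, n) = m! / (n!(m-n)!).
m = 13, n = 7
Numerator: 13 * 12 * 11 * 10 * 9 * 8 * 7
Denominator: 7! = 5040
C(13, 7) = 1716


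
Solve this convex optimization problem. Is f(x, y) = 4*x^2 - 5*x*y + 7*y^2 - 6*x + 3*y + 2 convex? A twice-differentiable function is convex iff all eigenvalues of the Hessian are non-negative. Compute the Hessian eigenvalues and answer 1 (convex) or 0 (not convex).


The Hessian of f(x,y) = 4*x^2 - 5*x*y + 7*y^2 - 6*x + 3*y + 2 is:
H = [[8, -5], [-5, 14]]
Trace = 8 + 14 = 22
Determinant = 8*14 - (-5)^2 = 87
Discriminant = (22)^2 - 4*87 = 136.0
Eigenvalues: lambda_1 = 5.169, lambda_2 = 16.831
The function is convex.

1


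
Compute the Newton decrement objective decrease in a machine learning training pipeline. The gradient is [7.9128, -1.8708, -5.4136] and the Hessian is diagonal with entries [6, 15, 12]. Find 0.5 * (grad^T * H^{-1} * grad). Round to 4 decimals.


Step 1: H is diagonal, so H^(-1) * g = [1.3188, -0.1247, -0.4511].
Step 2: g^T H^(-1) g = sum_i g_i^2 / H_ii
  = (7.9128)^2/6 + (-1.8708)^2/15 + (-5.4136)^2/12
  = 10.4354 + 0.2333 + 2.4423 = 13.111
Step 3: Objective decrease = 0.5 * g^T H^(-1) g = 6.5555


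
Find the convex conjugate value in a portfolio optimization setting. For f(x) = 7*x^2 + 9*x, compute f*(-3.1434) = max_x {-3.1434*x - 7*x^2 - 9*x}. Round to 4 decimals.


f*(y) = sup_x {y*x - a*x^2 - b*x} = sup_x {(y-b)*x - a*x^2}
FOC: (y - b) - 2a*x = 0 => x* = (y - b)/(2a)
x* = (-3.1434 - 9)/(2*7) = -0.8674
f*(-3.1434) = (y-b)^2/(4a) = (-3.1434 - 9)^2/(4*7)
= 147.4622/28 = 5.2665


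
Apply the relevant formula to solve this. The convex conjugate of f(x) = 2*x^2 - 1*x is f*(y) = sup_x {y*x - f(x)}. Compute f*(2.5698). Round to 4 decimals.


f*(y) = sup_x {y*x - a*x^2 - b*x} = sup_x {(y-b)*x - a*x^2}
FOC: (y - b) - 2a*x = 0 => x* = (y - b)/(2a)
x* = (2.5698 + 1)/(2*2) = 0.8925
f*(2.5698) = (y-b)^2/(4a) = (2.5698 + 1)^2/(4*2)
= 12.7435/8 = 1.5929


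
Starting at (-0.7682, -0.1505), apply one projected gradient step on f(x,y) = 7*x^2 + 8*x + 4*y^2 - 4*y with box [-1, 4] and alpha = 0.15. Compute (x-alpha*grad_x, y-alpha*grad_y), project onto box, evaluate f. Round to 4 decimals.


Step 1: Compute gradient at (-0.7682, -0.1505).
grad_x = 2*7*-0.7682 + 8 = -2.7548
grad_y = 2*4*-0.1505 - 4 = -5.204
Step 2: Gradient step.
x_raw = -0.7682 - 0.15*-2.7548 = -0.355
y_raw = -0.1505 - 0.15*-5.204 = 0.6301
Step 3: Project onto [-1, 4].
x_proj = clip(-0.355) = -0.355
y_proj = clip(0.6301) = 0.6301
Step 4: Evaluate f.
f(-0.355, 0.6301) = -2.8901


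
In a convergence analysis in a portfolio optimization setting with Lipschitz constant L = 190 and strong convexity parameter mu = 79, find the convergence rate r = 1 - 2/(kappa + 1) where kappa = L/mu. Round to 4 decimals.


Step 1: Compute the condition number.
kappa = L/mu = 190/79 = 2.4051
Step 2: Compute the convergence rate.
r = 1 - 2/(kappa + 1) = 1 - 2*mu/(L + mu) = (L - mu)/(L + mu) = 111/269 = 0.4126


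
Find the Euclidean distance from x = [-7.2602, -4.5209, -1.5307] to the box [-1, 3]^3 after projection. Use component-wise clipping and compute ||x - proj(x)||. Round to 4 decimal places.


Project each component onto [-1, 3].
clip(-7.2602) = -1.0, clip(-4.5209) = -1.0, clip(-1.5307) = -1.0
Projection = [-1.0, -1.0, -1.0]
Squared diffs: [39.1901, 12.3967, 0.2816]
Distance = sqrt(51.8684) = 7.202


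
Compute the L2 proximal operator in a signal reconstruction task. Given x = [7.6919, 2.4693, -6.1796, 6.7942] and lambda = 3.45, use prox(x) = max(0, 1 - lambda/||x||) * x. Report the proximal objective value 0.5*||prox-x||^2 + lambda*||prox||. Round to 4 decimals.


Step 1: Compute ||x||.
||x|| = 12.2316
Step 2: Compute scaling factor.
scale = max(0, 1 - 3.45/12.2316) = 0.7179
Step 3: prox(x) = [5.5223, 1.7728, -4.4366, 4.8778]
||prox(x)|| = 8.7816
Step 4: Proximal objective.
0.5*||prox-x||^2 = 5.9513
lambda*||prox|| = 30.2965
Total = 36.2477


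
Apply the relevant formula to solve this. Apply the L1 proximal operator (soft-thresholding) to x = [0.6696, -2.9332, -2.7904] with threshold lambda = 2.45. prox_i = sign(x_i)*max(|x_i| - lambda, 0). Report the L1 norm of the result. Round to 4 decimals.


Soft-thresholding with lambda = 2.45:
prox(0.6696) = sign(0.6696)*max(|0.6696| - 2.45, 0) = 0.0
prox(-2.9332) = sign(-2.9332)*max(|-2.9332| - 2.45, 0) = -0.4832
prox(-2.7904) = sign(-2.7904)*max(|-2.7904| - 2.45, 0) = -0.3404
prox(x) = [0.0, -0.4832, -0.3404]
||prox(x)||_1 = 0.0 + 0.4832 + 0.3404 = 0.8236


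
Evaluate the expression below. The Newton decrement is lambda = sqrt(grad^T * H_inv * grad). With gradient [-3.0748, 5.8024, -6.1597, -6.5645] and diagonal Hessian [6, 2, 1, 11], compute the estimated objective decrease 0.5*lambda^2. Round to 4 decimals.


Step 1: H is diagonal, so H^(-1) * g = [-0.5125, 2.9012, -6.1597, -0.5968].
Step 2: g^T H^(-1) g = sum_i g_i^2 / H_ii
  = (-3.0748)^2/6 + (5.8024)^2/2 + (-6.1597)^2/1 + (-6.5645)^2/11
  = 1.5757 + 16.8339 + 37.9419 + 3.9175 = 60.2691
Step 3: Objective decrease = 0.5 * g^T H^(-1) g = 30.1345


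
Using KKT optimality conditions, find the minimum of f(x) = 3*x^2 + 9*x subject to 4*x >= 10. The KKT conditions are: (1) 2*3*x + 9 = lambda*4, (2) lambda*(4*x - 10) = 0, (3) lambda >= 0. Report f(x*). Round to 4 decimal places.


Step 1: Try lambda = 0 (constraint inactive).
x_unc = -9/(2*3) = -1.5
Check: 4*-1.5 = -6.0 < 10 -- violated!
Step 2: Constraint must be active: 4*x = 10
x* = 10/4 = 2.5
lambda = (2*3*2.5 + 9)/4 = 6.0
Step 3: Compute optimal value.
f(x*) = 3*2.5^2 + 9*2.5 = 41.25


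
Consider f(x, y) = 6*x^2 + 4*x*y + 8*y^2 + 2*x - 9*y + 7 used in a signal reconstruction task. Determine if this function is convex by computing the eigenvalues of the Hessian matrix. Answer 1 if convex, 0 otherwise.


The Hessian of f(x,y) = 6*x^2 + 4*x*y + 8*y^2 + 2*x - 9*y + 7 is:
H = [[12, 4], [4, 16]]
Trace = 12 + 16 = 28
Determinant = 12*16 - (4)^2 = 176
Discriminant = (28)^2 - 4*176 = 80.0
Eigenvalues: lambda_1 = 9.5279, lambda_2 = 18.4721
The function is convex.

1


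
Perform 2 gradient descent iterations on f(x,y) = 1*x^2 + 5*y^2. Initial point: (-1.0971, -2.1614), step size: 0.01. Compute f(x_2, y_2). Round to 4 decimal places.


Gradient descent on f(x,y) = 1*x^2 + 5*y^2.
Starting point: (-1.0971, -2.1614), alpha = 0.01
Step 1: grad_x = 2*1*-1.0971 = -2.1942, grad_y = 2*5*-2.1614 = -21.614
  x_1 = -1.0971 - 0.01*-2.1942 = -1.0752
  y_1 = -2.1614 - 0.01*-21.614 = -1.9453
Step 2: grad_x = 2*1*-1.0752 = -2.1503, grad_y = 2*5*-1.9453 = -19.4526
  x_2 = -1.0752 - 0.01*-2.1503 = -1.0537
  y_2 = -1.9453 - 0.01*-19.4526 = -1.7507
f(-1.0537, -1.7507) = 1*(-1.0537)^2 + 5*(-1.7507)^2 = 16.4355


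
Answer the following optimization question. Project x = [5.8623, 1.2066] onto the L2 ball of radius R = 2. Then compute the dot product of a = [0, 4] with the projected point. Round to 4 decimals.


Step 1: Compute ||x|| (intermediates to 6 decimals).
||x|| = sqrt(5.8623^2 + 1.2066^2) = 5.985185
Step 2: Project.
Since ||x|| > R, scale = R/||x|| = 2/5.985185 = 0.334158, proj(x) = scale * x
proj(x) = [1.958934, 0.403195]
Step 3: Dot product.
a^T * proj(x) = 0*1.958934 + 4*0.403195 = 1.6128


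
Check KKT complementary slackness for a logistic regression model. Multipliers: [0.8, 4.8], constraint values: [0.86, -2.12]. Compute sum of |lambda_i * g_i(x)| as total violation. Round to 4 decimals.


KKT complementary slackness check:
lambda_1 * g_1 = 0.8 * 0.86 = 0.688
lambda_2 * g_2 = 4.8 * -2.12 = -10.176
Total violation = 0.688 + 10.176 = 10.864


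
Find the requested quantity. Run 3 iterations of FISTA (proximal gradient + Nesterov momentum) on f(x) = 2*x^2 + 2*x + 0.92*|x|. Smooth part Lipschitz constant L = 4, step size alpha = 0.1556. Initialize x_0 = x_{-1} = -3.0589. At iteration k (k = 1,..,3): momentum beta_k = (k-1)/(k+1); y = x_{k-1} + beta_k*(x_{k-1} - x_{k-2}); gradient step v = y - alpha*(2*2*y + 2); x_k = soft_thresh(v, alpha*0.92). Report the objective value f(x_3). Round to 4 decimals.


FISTA on f(x) = 2*x^2 + 2*x + 0.92*|x|
L = 4, alpha = 0.1556
Iteration 1: beta = 0.0, y = -3.0589 + 0.0*(-3.0589 + 3.0589) = -3.0589
  grad(y) = -10.2356, v = y - alpha*grad = -1.4662
  prox(v) = soft_thresh(-1.4662, 0.1432) = -1.3231
Iteration 2: beta = 0.3333, y = -1.3231 + 0.3333*(-1.3231 + 3.0589) = -0.7445
  grad(y) = -0.9779, v = y - alpha*grad = -0.5923
  prox(v) = soft_thresh(-0.5923, 0.1432) = -0.4492
Iteration 3: beta = 0.5, y = -0.4492 + 0.5*(-0.4492 + 1.3231) = -0.0122
  grad(y) = 1.9512, v = y - alpha*grad = -0.3158
  prox(v) = soft_thresh(-0.3158, 0.1432) = -0.1727
f(x_3) = 2*(-0.1727)^2 + 2*(-0.1727) + 0.92*|-0.1727| = -0.1268


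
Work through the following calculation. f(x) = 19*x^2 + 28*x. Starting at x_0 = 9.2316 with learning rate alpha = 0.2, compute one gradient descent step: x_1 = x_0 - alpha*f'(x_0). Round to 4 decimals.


We compute the gradient at x_0 and apply the update.
f'(x) = 38*x + 28
f'(9.2316) = 38*9.2316 + 28 = 378.8008
x_1 = 9.2316 - 0.2*378.8008 = -66.5286


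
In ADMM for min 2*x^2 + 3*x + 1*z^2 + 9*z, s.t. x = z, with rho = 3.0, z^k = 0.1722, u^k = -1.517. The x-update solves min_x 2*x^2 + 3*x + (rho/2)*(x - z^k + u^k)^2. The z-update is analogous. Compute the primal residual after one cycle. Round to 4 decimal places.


ADMM iteration with rho = 3.0, z^k = 0.1722, u^k = -1.517
Step 1: x-update.
Minimize 2*x^2 + 3*x + (3.0/2)*(x - 0.1722 - 1.517)^2
FOC: (2*2 + 3.0)*x = -3 + 3.0*(0.1722 + 1.517)
x^{k+1} = 0.2954
Step 2: z-update.
Minimize 1*z^2 + 9*z + (3.0/2)*(0.2954 - z - 1.517)^2
FOC: (2*1 + 3.0)*z = -9 + 3.0*(0.2954 - 1.517)
z^{k+1} = -2.533
Step 3: u-update.
u^{k+1} = -1.517 + 0.2954 + 2.533 = 1.3113
Step 4: Primal residual = |0.2954 + 2.533| = 2.8283


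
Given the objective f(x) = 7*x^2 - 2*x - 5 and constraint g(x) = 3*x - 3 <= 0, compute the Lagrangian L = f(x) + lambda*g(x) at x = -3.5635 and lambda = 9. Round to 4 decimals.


Step 1: Evaluate f(x).
f(-3.5635) = 7*(-3.5635)^2 - 2*(-3.5635) - 5 = 91.0167
Step 2: Evaluate g(x).
g(-3.5635) = 3*-3.5635 - 3 = -13.6905
Step 3: Compute Lagrangian.
L = 91.0167 + 9*-13.6905 = -32.1978


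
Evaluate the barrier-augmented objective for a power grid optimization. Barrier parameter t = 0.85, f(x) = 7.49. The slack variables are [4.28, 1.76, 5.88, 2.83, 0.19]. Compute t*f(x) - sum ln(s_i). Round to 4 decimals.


Step 1: Compute log-barrier.
ln values: [1.454, 0.5653, 1.7716, 1.0403, -1.6607]
phi = -(1.454 + 0.5653 + 1.7716 + 1.0403 - 1.6607) = -3.1704
Step 2: Compute augmented objective.
t*f(x) = 0.85*7.49 = 6.3665
Total = 6.3665 - 3.1704 = 3.1961


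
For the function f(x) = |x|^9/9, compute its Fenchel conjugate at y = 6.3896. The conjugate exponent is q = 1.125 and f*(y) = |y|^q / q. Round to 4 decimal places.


The conjugate exponent q satisfies 1/p + 1/q = 1.
p = 9, so q = 9/(9 - 1) = 1.125
|y|^q = 6.3896^1.125 = 8.0567
f*(6.3896) = 8.0567 / 1.125 = 7.1615


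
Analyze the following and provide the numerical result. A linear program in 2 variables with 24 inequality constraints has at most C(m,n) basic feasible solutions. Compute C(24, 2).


Each vertex corresponds to some choice of n active constraints out of m, so the number of vertices is at most C(m, n) = m! / (n!(m-n)!).
m = 24, n = 2
Numerator: 24 * 23
Denominator: 2! = 2
C(24, 2) = 276


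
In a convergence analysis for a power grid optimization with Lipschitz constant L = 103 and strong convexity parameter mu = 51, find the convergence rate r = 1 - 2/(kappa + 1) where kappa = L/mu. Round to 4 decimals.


Step 1: Compute the condition number.
kappa = L/mu = 103/51 = 2.0196
Step 2: Compute the convergence rate.
r = 1 - 2/(kappa + 1) = 1 - 2*mu/(L + mu) = (L - mu)/(L + mu) = 52/154 = 0.3377


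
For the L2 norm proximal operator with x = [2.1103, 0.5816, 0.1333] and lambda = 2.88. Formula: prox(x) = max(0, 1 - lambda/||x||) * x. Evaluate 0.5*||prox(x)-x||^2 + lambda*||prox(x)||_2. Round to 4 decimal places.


Step 1: Compute ||x||.
||x|| = 2.193
Step 2: Compute scaling factor.
scale = max(0, 1 - 2.88/2.193) = 0.0
Step 3: prox(x) = [0.0, 0.0, 0.0]
||prox(x)|| = 0.0
Step 4: Proximal objective.
0.5*||prox-x||^2 = 2.4047
lambda*||prox|| = 0.0
Total = 2.4047


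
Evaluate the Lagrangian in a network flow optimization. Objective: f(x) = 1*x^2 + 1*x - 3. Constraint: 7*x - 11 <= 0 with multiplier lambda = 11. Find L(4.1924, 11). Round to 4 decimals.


Step 1: Evaluate f(x).
f(4.1924) = 1*4.1924^2 + 1*4.1924 - 3 = 18.7686
Step 2: Evaluate g(x).
g(4.1924) = 7*4.1924 - 11 = 18.3468
Step 3: Compute Lagrangian.
L = 18.7686 + 11*18.3468 = 220.5834


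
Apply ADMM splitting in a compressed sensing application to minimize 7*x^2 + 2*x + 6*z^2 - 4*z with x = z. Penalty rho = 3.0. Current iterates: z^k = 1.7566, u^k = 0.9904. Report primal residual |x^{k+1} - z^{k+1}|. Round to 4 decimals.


ADMM iteration with rho = 3.0, z^k = 1.7566, u^k = 0.9904
Step 1: x-update.
Minimize 7*x^2 + 2*x + (3.0/2)*(x - 1.7566 + 0.9904)^2
FOC: (2*7 + 3.0)*x = -2 + 3.0*(1.7566 - 0.9904)
x^{k+1} = 0.0176
Step 2: z-update.
Minimize 6*z^2 - 4*z + (3.0/2)*(0.0176 - z + 0.9904)^2
FOC: (2*6 + 3.0)*z = 4 + 3.0*(0.0176 + 0.9904)
z^{k+1} = 0.4683
Step 3: u-update.
u^{k+1} = 0.9904 + 0.0176 - 0.4683 = 0.5397
Step 4: Primal residual = |0.0176 - 0.4683| = 0.4507


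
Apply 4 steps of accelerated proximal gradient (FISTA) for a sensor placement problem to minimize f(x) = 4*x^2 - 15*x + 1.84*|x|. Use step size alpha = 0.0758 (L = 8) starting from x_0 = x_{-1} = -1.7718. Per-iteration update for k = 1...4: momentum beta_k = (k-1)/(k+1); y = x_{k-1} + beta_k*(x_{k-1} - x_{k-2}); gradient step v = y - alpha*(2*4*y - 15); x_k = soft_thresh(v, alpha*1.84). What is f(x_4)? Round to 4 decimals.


FISTA on f(x) = 4*x^2 - 15*x + 1.84*|x|
L = 8, alpha = 0.0758
Iteration 1: beta = 0.0, y = -1.7718 + 0.0*(-1.7718 + 1.7718) = -1.7718
  grad(y) = -29.1744, v = y - alpha*grad = 0.4396
  prox(v) = soft_thresh(0.4396, 0.1395) = 0.3001
Iteration 2: beta = 0.3333, y = 0.3001 + 0.3333*(0.3001 + 1.7718) = 0.9908
  grad(y) = -7.0736, v = y - alpha*grad = 1.527
  prox(v) = soft_thresh(1.527, 0.1395) = 1.3875
Iteration 3: beta = 0.5, y = 1.3875 + 0.5*(1.3875 - 0.3001) = 1.9312
  grad(y) = 0.4495, v = y - alpha*grad = 1.8971
  prox(v) = soft_thresh(1.8971, 0.1395) = 1.7576
Iteration 4: beta = 0.6, y = 1.7576 + 0.6*(1.7576 - 1.3875) = 1.9797
  grad(y) = 0.8378, v = y - alpha*grad = 1.9162
  prox(v) = soft_thresh(1.9162, 0.1395) = 1.7767
f(x_4) = 4*1.7767^2 - 15*1.7767 + 1.84*|1.7767| = -10.7547


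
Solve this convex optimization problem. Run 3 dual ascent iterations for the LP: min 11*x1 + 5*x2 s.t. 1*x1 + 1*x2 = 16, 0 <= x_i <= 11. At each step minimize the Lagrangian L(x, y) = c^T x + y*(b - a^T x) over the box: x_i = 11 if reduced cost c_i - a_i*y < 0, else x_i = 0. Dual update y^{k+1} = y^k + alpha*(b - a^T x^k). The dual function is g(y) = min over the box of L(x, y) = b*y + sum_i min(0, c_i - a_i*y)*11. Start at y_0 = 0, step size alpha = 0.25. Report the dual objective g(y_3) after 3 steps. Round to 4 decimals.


Dual ascent for LP: min 11*x1 + 5*x2, 1*x1 + 1*x2 = 16, 0 <= x_i <= 11
Step 1: y^k = 0.0, reduced costs: (11.0, 5.0)
  x^k = (0.0, 0.0), subgradient = b - a^T x = 16.0
  y^{k+1} = 0.0 + 0.25*16.0 = 4.0
Step 2: y^k = 4.0, reduced costs: (7.0, 1.0)
  x^k = (0.0, 0.0), subgradient = b - a^T x = 16.0
  y^{k+1} = 4.0 + 0.25*16.0 = 8.0
Step 3: y^k = 8.0, reduced costs: (3.0, -3.0)
  x^k = (0.0, 11.0), subgradient = b - a^T x = 5.0
  y^{k+1} = 8.0 + 0.25*5.0 = 9.25
Dual objective at y_3 = 9.25: reduced costs (1.75, -4.25), box minimizer x = (0.0, 11.0)
g(y_3) = b*y + (c1 - a1*y)*x1 + (c2 - a2*y)*x2 = 16*9.25 + 1.75*0.0 + (-4.25)*11.0 = 148.0 + 0.0 - 46.75 = 101.25


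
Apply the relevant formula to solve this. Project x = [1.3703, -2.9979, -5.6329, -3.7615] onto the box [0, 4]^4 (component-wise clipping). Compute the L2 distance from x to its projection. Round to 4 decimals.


Project each component onto [0, 4].
clip(1.3703) = 1.3703, clip(-2.9979) = 0.0, clip(-5.6329) = 0.0, clip(-3.7615) = 0.0
Projection = [1.3703, 0.0, 0.0, 0.0]
Squared diffs: [0.0, 8.9874, 31.7296, 14.1489]
Distance = sqrt(54.8659) = 7.4071


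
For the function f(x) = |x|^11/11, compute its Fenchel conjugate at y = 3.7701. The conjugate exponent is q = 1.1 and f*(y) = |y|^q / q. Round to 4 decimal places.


The conjugate exponent q satisfies 1/p + 1/q = 1.
p = 11, so q = 11/(11 - 1) = 1.1
|y|^q = 3.7701^1.1 = 4.3051
f*(3.7701) = 4.3051 / 1.1 = 3.9138


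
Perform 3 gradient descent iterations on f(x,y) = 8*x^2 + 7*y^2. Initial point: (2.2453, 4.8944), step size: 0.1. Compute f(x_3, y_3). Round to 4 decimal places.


Gradient descent on f(x,y) = 8*x^2 + 7*y^2.
Starting point: (2.2453, 4.8944), alpha = 0.1
Step 1: grad_x = 2*8*2.2453 = 35.9248, grad_y = 2*7*4.8944 = 68.5216
  x_1 = 2.2453 - 0.1*35.9248 = -1.3472
  y_1 = 4.8944 - 0.1*68.5216 = -1.9578
Step 2: grad_x = 2*8*-1.3472 = -21.5549, grad_y = 2*7*-1.9578 = -27.4086
  x_2 = -1.3472 - 0.1*-21.5549 = 0.8083
  y_2 = -1.9578 - 0.1*-27.4086 = 0.7831
Step 3: grad_x = 2*8*0.8083 = 12.9329, grad_y = 2*7*0.7831 = 10.9635
  x_3 = 0.8083 - 0.1*12.9329 = -0.485
  y_3 = 0.7831 - 0.1*10.9635 = -0.3132
f(-0.485, -0.3132) = 8*(-0.485)^2 + 7*(-0.3132)^2 = 2.5685


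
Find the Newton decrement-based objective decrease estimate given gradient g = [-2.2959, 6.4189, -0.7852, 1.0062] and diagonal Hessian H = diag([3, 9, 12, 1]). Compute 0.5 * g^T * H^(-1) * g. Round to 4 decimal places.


Step 1: H is diagonal, so H^(-1) * g = [-0.7653, 0.7132, -0.0654, 1.0062].
Step 2: g^T H^(-1) g = sum_i g_i^2 / H_ii
  = (-2.2959)^2/3 + (6.4189)^2/9 + (-0.7852)^2/12 + (1.0062)^2/1
  = 1.7571 + 4.578 + 0.0514 + 1.0124 = 7.3989
Step 3: Objective decrease = 0.5 * g^T H^(-1) g = 3.6994


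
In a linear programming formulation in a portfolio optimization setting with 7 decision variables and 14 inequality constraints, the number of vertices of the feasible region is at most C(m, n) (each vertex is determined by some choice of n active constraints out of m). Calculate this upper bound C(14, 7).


Each vertex corresponds to some choice of n active constraints out of m, so the number of vertices is at most C(m, n) = m! / (n!(m-n)!).
m = 14, n = 7
Numerator: 14 * 13 * 12 * 11 * 10 * 9 * 8
Denominator: 7! = 5040
C(14, 7) = 3432


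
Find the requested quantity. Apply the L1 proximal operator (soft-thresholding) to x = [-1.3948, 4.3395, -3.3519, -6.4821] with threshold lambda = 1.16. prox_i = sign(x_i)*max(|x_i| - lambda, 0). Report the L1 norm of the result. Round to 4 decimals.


Soft-thresholding with lambda = 1.16:
prox(-1.3948) = sign(-1.3948)*max(|-1.3948| - 1.16, 0) = -0.2348
prox(4.3395) = sign(4.3395)*max(|4.3395| - 1.16, 0) = 3.1795
prox(-3.3519) = sign(-3.3519)*max(|-3.3519| - 1.16, 0) = -2.1919
prox(-6.4821) = sign(-6.4821)*max(|-6.4821| - 1.16, 0) = -5.3221
prox(x) = [-0.2348, 3.1795, -2.1919, -5.3221]
||prox(x)||_1 = 0.2348 + 3.1795 + 2.1919 + 5.3221 = 10.9283


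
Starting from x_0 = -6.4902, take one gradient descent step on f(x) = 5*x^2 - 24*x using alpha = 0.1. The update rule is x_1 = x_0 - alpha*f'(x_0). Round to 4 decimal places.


We compute the gradient at x_0 and apply the update.
f'(x) = 10*x - 24
f'(-6.4902) = 10*-6.4902 - 24 = -88.902
x_1 = -6.4902 - 0.1*-88.902 = 2.4


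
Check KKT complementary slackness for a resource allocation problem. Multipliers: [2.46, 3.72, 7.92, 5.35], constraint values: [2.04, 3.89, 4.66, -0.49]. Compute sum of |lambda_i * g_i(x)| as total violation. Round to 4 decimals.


KKT complementary slackness check:
lambda_1 * g_1 = 2.46 * 2.04 = 5.0184
lambda_2 * g_2 = 3.72 * 3.89 = 14.4708
lambda_3 * g_3 = 7.92 * 4.66 = 36.9072
lambda_4 * g_4 = 5.35 * -0.49 = -2.6215
Total violation = 5.0184 + 14.4708 + 36.9072 + 2.6215 = 59.0179


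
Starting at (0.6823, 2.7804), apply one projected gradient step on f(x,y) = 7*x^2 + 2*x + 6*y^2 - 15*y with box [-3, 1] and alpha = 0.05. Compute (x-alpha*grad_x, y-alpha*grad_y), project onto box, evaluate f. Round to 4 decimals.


Step 1: Compute gradient at (0.6823, 2.7804).
grad_x = 2*7*0.6823 + 2 = 11.5522
grad_y = 2*6*2.7804 - 15 = 18.3648
Step 2: Gradient step.
x_raw = 0.6823 - 0.05*11.5522 = 0.1047
y_raw = 2.7804 - 0.05*18.3648 = 1.8622
Step 3: Project onto [-3, 1].
x_proj = clip(0.1047) = 0.1047
y_proj = clip(1.8622) = 1.0
Step 4: Evaluate f.
f(0.1047, 1.0) = -8.7139


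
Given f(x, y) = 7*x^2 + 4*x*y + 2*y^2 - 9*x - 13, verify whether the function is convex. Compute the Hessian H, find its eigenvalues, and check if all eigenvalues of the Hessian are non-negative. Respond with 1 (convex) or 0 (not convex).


The Hessian of f(x,y) = 7*x^2 + 4*x*y + 2*y^2 - 9*x - 13 is:
H = [[14, 4], [4, 4]]
Trace = 14 + 4 = 18
Determinant = 14*4 - (4)^2 = 40
Discriminant = (18)^2 - 4*40 = 164.0
Eigenvalues: lambda_1 = 2.5969, lambda_2 = 15.4031
The function is convex.

1


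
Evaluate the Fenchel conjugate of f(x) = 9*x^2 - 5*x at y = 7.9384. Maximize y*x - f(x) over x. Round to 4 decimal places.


f*(y) = sup_x {y*x - a*x^2 - b*x} = sup_x {(y-b)*x - a*x^2}
FOC: (y - b) - 2a*x = 0 => x* = (y - b)/(2a)
x* = (7.9384 + 5)/(2*9) = 0.7188
f*(7.9384) = (y-b)^2/(4a) = (7.9384 + 5)^2/(4*9)
= 167.4022/36 = 4.6501


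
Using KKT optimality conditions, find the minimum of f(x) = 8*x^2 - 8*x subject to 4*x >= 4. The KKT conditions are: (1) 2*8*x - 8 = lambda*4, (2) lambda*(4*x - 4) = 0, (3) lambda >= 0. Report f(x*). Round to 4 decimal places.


Step 1: Try lambda = 0 (constraint inactive).
x_unc = 8/(2*8) = 0.5
Check: 4*0.5 = 2.0 < 4 -- violated!
Step 2: Constraint must be active: 4*x = 4
x* = 4/4 = 1.0
lambda = (2*8*1.0 - 8)/4 = 2.0
Step 3: Compute optimal value.
f(x*) = 8*1.0^2 - 8*1.0 = 0.0


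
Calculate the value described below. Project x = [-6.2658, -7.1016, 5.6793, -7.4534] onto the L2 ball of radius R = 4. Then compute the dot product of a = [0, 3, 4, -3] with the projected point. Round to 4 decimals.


Step 1: Compute ||x|| (intermediates to 6 decimals).
||x|| = sqrt((-6.2658)^2 + (-7.1016)^2 + 5.6793^2 + (-7.4534)^2) = 13.322935
Step 2: Project.
Since ||x|| > R, scale = R/||x|| = 4/13.322935 = 0.300234, proj(x) = scale * x
proj(x) = [-1.881206, -2.132142, 1.705119, -2.237764]
Step 3: Dot product.
a^T * proj(x) = 0*(-1.881206) + 3*(-2.132142) + 4*1.705119 - 3*(-2.237764) = 7.1373


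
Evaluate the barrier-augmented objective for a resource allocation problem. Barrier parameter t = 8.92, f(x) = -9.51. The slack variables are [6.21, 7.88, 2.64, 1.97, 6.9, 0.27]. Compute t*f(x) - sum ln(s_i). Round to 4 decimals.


Step 1: Compute log-barrier.
ln values: [1.8262, 2.0643, 0.9708, 0.678, 1.9315, -1.3093]
phi = -(1.8262 + 2.0643 + 0.9708 + 0.678 + 1.9315 - 1.3093) = -6.1615
Step 2: Compute augmented objective.
t*f(x) = 8.92*-9.51 = -84.8292
Total = -84.8292 - 6.1615 = -90.9907


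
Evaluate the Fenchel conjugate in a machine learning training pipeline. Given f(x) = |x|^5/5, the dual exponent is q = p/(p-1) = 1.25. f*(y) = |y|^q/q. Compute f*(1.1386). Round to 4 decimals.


The conjugate exponent q satisfies 1/p + 1/q = 1.
p = 5, so q = 5/(5 - 1) = 1.25
|y|^q = 1.1386^1.25 = 1.1762
f*(1.1386) = 1.1762 / 1.25 = 0.9409


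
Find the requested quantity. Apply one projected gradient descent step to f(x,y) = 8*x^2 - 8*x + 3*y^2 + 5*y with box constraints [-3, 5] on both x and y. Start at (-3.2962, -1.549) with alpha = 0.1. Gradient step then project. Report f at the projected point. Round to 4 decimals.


Step 1: Compute gradient at (-3.2962, -1.549).
grad_x = 2*8*-3.2962 - 8 = -60.7392
grad_y = 2*3*-1.549 + 5 = -4.294
Step 2: Gradient step.
x_raw = -3.2962 - 0.1*-60.7392 = 2.7777
y_raw = -1.549 - 0.1*-4.294 = -1.1196
Step 3: Project onto [-3, 5].
x_proj = clip(2.7777) = 2.7777
y_proj = clip(-1.1196) = -1.1196
Step 4: Evaluate f.
f(2.7777, -1.1196) = 37.6666


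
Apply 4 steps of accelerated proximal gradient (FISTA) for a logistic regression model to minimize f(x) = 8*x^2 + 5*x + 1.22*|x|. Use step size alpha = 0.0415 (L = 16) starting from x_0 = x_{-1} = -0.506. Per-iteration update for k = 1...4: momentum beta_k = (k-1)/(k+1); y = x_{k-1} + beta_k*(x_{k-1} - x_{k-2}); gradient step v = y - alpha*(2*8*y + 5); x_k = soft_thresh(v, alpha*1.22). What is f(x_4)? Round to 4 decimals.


FISTA on f(x) = 8*x^2 + 5*x + 1.22*|x|
L = 16, alpha = 0.0415
Iteration 1: beta = 0.0, y = -0.506 + 0.0*(-0.506 + 0.506) = -0.506
  grad(y) = -3.096, v = y - alpha*grad = -0.3775
  prox(v) = soft_thresh(-0.3775, 0.0506) = -0.3269
Iteration 2: beta = 0.3333, y = -0.3269 + 0.3333*(-0.3269 + 0.506) = -0.2672
  grad(y) = 0.7251, v = y - alpha*grad = -0.2973
  prox(v) = soft_thresh(-0.2973, 0.0506) = -0.2466
Iteration 3: beta = 0.5, y = -0.2466 + 0.5*(-0.2466 + 0.3269) = -0.2065
  grad(y) = 1.6957, v = y - alpha*grad = -0.2769
  prox(v) = soft_thresh(-0.2769, 0.0506) = -0.2263
Iteration 4: beta = 0.6, y = -0.2263 + 0.6*(-0.2263 + 0.2466) = -0.214
  grad(y) = 1.5755, v = y - alpha*grad = -0.2794
  prox(v) = soft_thresh(-0.2794, 0.0506) = -0.2288
f(x_4) = 8*(-0.2288)^2 + 5*(-0.2288) + 1.22*|-0.2288| = -0.4461


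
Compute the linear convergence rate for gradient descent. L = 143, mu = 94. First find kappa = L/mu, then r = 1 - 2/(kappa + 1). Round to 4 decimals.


Step 1: Compute the condition number.
kappa = L/mu = 143/94 = 1.5213
Step 2: Compute the convergence rate.
r = 1 - 2/(kappa + 1) = 1 - 2*mu/(L + mu) = (L - mu)/(L + mu) = 49/237 = 0.2068


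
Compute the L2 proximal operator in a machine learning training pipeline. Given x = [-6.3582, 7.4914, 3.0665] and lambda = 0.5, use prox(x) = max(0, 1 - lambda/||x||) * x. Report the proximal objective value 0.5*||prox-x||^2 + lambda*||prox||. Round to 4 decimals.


Step 1: Compute ||x||.
||x|| = 10.2933
Step 2: Compute scaling factor.
scale = max(0, 1 - 0.5/10.2933) = 0.9514
Step 3: prox(x) = [-6.0493, 7.1275, 2.9175]
||prox(x)|| = 9.7933
Step 4: Proximal objective.
0.5*||prox-x||^2 = 0.125
lambda*||prox|| = 4.8967
Total = 5.0216


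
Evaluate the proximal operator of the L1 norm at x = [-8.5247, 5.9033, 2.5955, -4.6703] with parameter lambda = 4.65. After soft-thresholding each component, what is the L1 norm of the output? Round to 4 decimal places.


Soft-thresholding with lambda = 4.65:
prox(-8.5247) = sign(-8.5247)*max(|-8.5247| - 4.65, 0) = -3.8747
prox(5.9033) = sign(5.9033)*max(|5.9033| - 4.65, 0) = 1.2533
prox(2.5955) = sign(2.5955)*max(|2.5955| - 4.65, 0) = 0.0
prox(-4.6703) = sign(-4.6703)*max(|-4.6703| - 4.65, 0) = -0.0203
prox(x) = [-3.8747, 1.2533, 0.0, -0.0203]
||prox(x)||_1 = 3.8747 + 1.2533 + 0.0 + 0.0203 = 5.1483


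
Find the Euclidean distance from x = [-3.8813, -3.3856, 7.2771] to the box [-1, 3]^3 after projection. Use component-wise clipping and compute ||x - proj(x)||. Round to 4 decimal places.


Project each component onto [-1, 3].
clip(-3.8813) = -1.0, clip(-3.3856) = -1.0, clip(7.2771) = 3.0
Projection = [-1.0, -1.0, 3.0]
Squared diffs: [8.3019, 5.6911, 18.2936]
Distance = sqrt(32.2866) = 5.6821


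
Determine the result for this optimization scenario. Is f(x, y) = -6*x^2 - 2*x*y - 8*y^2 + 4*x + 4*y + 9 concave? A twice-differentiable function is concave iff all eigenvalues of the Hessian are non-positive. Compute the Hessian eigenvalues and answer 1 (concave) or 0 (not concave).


The Hessian of f(x,y) = -6*x^2 - 2*x*y - 8*y^2 + 4*x + 4*y + 9 is:
H = [[-12, -2], [-2, -16]]
Trace = -12 - 16 = -28
Determinant = -12*-16 - (-2)^2 = 188
Discriminant = (-28)^2 - 4*188 = 32.0
Eigenvalues: lambda_1 = -16.8284, lambda_2 = -11.1716
The function is concave.

1


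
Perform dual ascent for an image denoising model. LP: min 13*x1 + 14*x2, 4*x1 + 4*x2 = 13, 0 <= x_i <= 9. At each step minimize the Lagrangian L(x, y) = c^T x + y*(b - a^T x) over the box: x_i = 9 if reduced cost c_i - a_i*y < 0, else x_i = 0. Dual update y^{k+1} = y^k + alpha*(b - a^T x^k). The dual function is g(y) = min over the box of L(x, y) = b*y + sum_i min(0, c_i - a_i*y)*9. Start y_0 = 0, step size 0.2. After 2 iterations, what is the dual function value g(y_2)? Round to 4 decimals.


Dual ascent for LP: min 13*x1 + 14*x2, 4*x1 + 4*x2 = 13, 0 <= x_i <= 9
Step 1: y^k = 0.0, reduced costs: (13.0, 14.0)
  x^k = (0.0, 0.0), subgradient = b - a^T x = 13.0
  y^{k+1} = 0.0 + 0.2*13.0 = 2.6
Step 2: y^k = 2.6, reduced costs: (2.6, 3.6)
  x^k = (0.0, 0.0), subgradient = b - a^T x = 13.0
  y^{k+1} = 2.6 + 0.2*13.0 = 5.2
Dual objective at y_2 = 5.2: reduced costs (-7.8, -6.8), box minimizer x = (9.0, 9.0)
g(y_2) = b*y + (c1 - a1*y)*x1 + (c2 - a2*y)*x2 = 13*5.2 + (-7.8)*9.0 + (-6.8)*9.0 = 67.6 - 70.2 - 61.2 = -63.8


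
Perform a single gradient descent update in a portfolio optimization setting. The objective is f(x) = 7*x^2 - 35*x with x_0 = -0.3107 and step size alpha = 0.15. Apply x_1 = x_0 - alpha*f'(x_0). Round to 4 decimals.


We compute the gradient at x_0 and apply the update.
f'(x) = 14*x - 35
f'(-0.3107) = 14*-0.3107 - 35 = -39.3498
x_1 = -0.3107 - 0.15*-39.3498 = 5.5918


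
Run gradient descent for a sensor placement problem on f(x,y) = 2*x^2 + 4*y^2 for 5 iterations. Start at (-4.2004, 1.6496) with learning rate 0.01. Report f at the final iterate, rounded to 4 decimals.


Gradient descent on f(x,y) = 2*x^2 + 4*y^2.
Starting point: (-4.2004, 1.6496), alpha = 0.01
Step 1: grad_x = 2*2*-4.2004 = -16.8016, grad_y = 2*4*1.6496 = 13.1968
  x_1 = -4.2004 - 0.01*-16.8016 = -4.0324
  y_1 = 1.6496 - 0.01*13.1968 = 1.5176
Step 2: grad_x = 2*2*-4.0324 = -16.1295, grad_y = 2*4*1.5176 = 12.1411
  x_2 = -4.0324 - 0.01*-16.1295 = -3.8711
  y_2 = 1.5176 - 0.01*12.1411 = 1.3962
Step 3: grad_x = 2*2*-3.8711 = -15.4844, grad_y = 2*4*1.3962 = 11.1698
  x_3 = -3.8711 - 0.01*-15.4844 = -3.7162
  y_3 = 1.3962 - 0.01*11.1698 = 1.2845
Step 4: grad_x = 2*2*-3.7162 = -14.865, grad_y = 2*4*1.2845 = 10.2762
  x_4 = -3.7162 - 0.01*-14.865 = -3.5676
  y_4 = 1.2845 - 0.01*10.2762 = 1.1818
Step 5: grad_x = 2*2*-3.5676 = -14.2704, grad_y = 2*4*1.1818 = 9.4541
  x_5 = -3.5676 - 0.01*-14.2704 = -3.4249
  y_5 = 1.1818 - 0.01*9.4541 = 1.0872
f(-3.4249, 1.0872) = 2*(-3.4249)^2 + 4*1.0872^2 = 28.188


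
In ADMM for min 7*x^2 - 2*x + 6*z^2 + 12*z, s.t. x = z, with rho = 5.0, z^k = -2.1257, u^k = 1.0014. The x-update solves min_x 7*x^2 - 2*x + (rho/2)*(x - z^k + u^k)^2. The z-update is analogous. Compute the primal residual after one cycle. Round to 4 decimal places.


ADMM iteration with rho = 5.0, z^k = -2.1257, u^k = 1.0014
Step 1: x-update.
Minimize 7*x^2 - 2*x + (5.0/2)*(x + 2.1257 + 1.0014)^2
FOC: (2*7 + 5.0)*x = 2 + 5.0*(-2.1257 - 1.0014)
x^{k+1} = -0.7177
Step 2: z-update.
Minimize 6*z^2 + 12*z + (5.0/2)*(-0.7177 - z + 1.0014)^2
FOC: (2*6 + 5.0)*z = -12 + 5.0*(-0.7177 + 1.0014)
z^{k+1} = -0.6224
Step 3: u-update.
u^{k+1} = 1.0014 - 0.7177 + 0.6224 = 0.9062
Step 4: Primal residual = |-0.7177 + 0.6224| = 0.0952


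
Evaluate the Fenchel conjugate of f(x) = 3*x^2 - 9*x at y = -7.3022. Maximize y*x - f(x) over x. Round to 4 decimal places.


f*(y) = sup_x {y*x - a*x^2 - b*x} = sup_x {(y-b)*x - a*x^2}
FOC: (y - b) - 2a*x = 0 => x* = (y - b)/(2a)
x* = (-7.3022 + 9)/(2*3) = 0.283
f*(-7.3022) = (y-b)^2/(4a) = (-7.3022 + 9)^2/(4*3)
= 2.8825/12 = 0.2402
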